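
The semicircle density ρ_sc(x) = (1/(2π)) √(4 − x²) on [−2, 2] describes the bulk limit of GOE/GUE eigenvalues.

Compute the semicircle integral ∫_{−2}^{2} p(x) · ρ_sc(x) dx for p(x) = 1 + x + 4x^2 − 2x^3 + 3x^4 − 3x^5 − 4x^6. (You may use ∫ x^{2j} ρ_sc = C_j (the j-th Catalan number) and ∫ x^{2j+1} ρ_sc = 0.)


Write p(x) = Σ a_i x^i, split into monomials and integrate each against ρ_sc separately.
Using ∫ x^{2j} ρ_sc = C_j = (1/(j+1)) C(2j, j) (Catalan numbers) and ∫ x^{2j+1} ρ_sc = 0 (odd monomials vanish by symmetry):
  i = 0 (even): a_0 · C_{0} = 1 · 1 = 1
  i = 1 (odd): ∫ x^1 ρ_sc = 0 (vanishes)
  i = 2 (even): a_2 · C_{1} = 4 · 1 = 4
  i = 3 (odd): ∫ x^3 ρ_sc = 0 (vanishes)
  i = 4 (even): a_4 · C_{2} = 3 · 2 = 6
  i = 5 (odd): ∫ x^5 ρ_sc = 0 (vanishes)
  i = 6 (even): a_6 · C_{3} = -4 · 5 = -20

Summing the contributions: ∫_{−2}^{2} p(x) ρ_sc(x) dx = 1 + 4 + 6 + (-20) = -9.


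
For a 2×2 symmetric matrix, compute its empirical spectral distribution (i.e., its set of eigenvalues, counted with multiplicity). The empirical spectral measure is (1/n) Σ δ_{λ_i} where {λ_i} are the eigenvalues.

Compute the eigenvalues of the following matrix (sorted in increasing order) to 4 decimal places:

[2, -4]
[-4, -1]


Since M is real symmetric, both eigenvalues are real; they are the roots of det(λI − M) = λ² − (tr M) λ + det M.
tr M = 2 + (-1) = 1.
det M = 2·(-1) − (-4)² = -2 − 16 = -18.
Characteristic polynomial: λ² − λ − 18 = 0.
Discriminant Δ = (tr M)² − 4·det M = 1 − (-72) = 73; √Δ = 8.544004.
λ = (tr M ± √Δ)/2 = (1 ± 8.544004)/2, giving (tr M − √Δ)/2 = -3.7720 and (tr M + √Δ)/2 = 4.7720.

Eigenvalues sorted in increasing order: [-3.7720, 4.7720].


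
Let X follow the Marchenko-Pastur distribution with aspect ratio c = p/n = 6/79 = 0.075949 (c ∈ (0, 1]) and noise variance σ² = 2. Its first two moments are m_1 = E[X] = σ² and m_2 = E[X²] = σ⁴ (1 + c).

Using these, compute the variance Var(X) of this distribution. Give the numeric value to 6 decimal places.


m_1 = E[X] = σ² = 2, so m_1² = 4.
m_2 = E[X²] = σ⁴ (1 + c) = 4 · (1 + 0.075949) = 4 · 1.075949 = 4.303797.
(Note m_2 − m_1² simplifies to c · σ⁴ = 0.075949 · 4.)

Var(X) = m_2 − m_1² = 4.303797 − 4 = 0.303797.


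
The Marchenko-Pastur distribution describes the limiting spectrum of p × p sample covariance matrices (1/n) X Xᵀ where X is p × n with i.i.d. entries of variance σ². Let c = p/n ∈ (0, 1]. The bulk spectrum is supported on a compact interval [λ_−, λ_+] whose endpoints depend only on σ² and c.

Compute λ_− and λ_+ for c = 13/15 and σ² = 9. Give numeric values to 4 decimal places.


c = 13/15 = 0.866667; √c = 0.930949.
λ_− = σ² (1 − √c)² = 9 · (1 − 0.930949)² = 9 · (0.069051)² = 0.042912.
λ_+ = σ² (1 + √c)² = 9 · (1 + 0.930949)² = 9 · (1.930949)² = 33.557088.

Rounded to 4 decimal places: λ_− ≈ 0.0429, λ_+ ≈ 33.5571.


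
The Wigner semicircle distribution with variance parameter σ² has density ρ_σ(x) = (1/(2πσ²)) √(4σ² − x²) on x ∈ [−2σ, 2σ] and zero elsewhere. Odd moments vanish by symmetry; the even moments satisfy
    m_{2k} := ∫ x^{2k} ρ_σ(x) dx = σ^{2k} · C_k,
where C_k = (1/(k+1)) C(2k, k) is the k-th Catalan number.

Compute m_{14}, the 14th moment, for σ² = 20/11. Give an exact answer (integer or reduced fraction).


By the scaled semicircle moment identity, m_{2k} = σ^{2k} · C_k with k = 7.
C_7 = (1/(k+1)) · C(2k, k) = (1/8) · C(14, 7) = (1/8) · 3432 = 429.
σ^{2k} = (σ²)^k = (20/11)^7 = 1280000000/19487171.

Therefore m_{14} = σ^{14} · C_7 = (1280000000/19487171) · 429 = 49920000000/1771561.


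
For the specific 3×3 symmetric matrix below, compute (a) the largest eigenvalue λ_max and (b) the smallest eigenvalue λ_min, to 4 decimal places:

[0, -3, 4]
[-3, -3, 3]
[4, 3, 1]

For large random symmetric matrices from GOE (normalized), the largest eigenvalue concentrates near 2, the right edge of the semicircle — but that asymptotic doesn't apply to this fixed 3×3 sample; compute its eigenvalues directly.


Since M is real symmetric, all three eigenvalues are real; they are the roots of det(λI − M) = λ³ − (tr M) λ² + s λ − det M, where s is the sum of the principal 2×2 minors.
tr M = 0 + (-3) + 1 = -2.
s = (0·(-3) − (-3)²) + (0·1 − 4²) + ((-3)·1 − 3²) = -9 + (-16) + (-12) = -37.
det M (expand along row 1) = 0·(-12) − (-3)·(-15) + 4·3 = -33.
Characteristic polynomial: λ³ + 2λ² − 37λ + 33 = 0.
Substitute λ = y + (tr M)/3 = y − 0.666667 to remove the quadratic term: y³ + p·y + q = 0 with p = s − (tr M)²/3 = -38.333333 and q = −2(tr M)³/27 + (tr M)·s/3 − det M = 58.259259.
Three real roots ⇒ use the trigonometric (Viète) form: r = 2√(−p/3) = 7.149204, φ = arccos(3q/(p·r)) = arccos(-0.637752) = 2.262373 rad.
y_k = r·cos(φ/3 − 2πk/3) for k = 0, 1, 2 gives y = 5.210850, 1.633515, -6.844365.
λ_k = y_k − 0.666667 gives λ = 4.5442, 0.9668, -7.5110 (check: the sum is -2.0000 = tr M).

Hence λ_max = 4.5442 and λ_min = -7.5110.


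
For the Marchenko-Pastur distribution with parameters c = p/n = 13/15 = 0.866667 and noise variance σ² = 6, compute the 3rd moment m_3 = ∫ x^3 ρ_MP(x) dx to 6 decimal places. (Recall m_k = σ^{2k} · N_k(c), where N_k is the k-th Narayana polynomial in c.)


E[X³] = σ⁶ (1 + 3c + c²) (third MP moment). With σ² = 6 (so σ⁶ = 216) and c = 13/15 = 0.866667: E[X³] = 216 · (1 + 3·0.866667 + (0.866667)²) = 216 · 4.351111.

So E[X^3] = 939.840000.


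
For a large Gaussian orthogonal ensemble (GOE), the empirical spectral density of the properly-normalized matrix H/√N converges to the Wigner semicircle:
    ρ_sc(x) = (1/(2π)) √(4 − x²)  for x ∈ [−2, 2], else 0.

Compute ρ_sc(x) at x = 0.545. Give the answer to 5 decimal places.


ρ_sc(x) = (1/(2π)) √(4 − x²). With x = 0.545:
  4 − x² = 4 − (0.545)² = 4 − 0.297025 = 3.702975.
  √(4 − x²) = 1.924312.
  1/(2π) = 0.159155.
  ρ_sc(0.545) = 0.159155 · 1.924312 = 0.306264.

Rounded to 5 decimal places: ρ_sc(0.545) ≈ 0.30626.


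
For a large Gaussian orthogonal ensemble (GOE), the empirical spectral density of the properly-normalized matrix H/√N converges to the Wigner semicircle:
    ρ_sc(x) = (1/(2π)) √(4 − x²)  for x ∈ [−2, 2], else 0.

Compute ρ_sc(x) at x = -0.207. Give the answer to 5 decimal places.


ρ_sc(x) = (1/(2π)) √(4 − x²). With x = -0.207:
  4 − x² = 4 − (-0.207)² = 4 − 0.042849 = 3.957151.
  √(4 − x²) = 1.989259.
  1/(2π) = 0.159155.
  ρ_sc(-0.207) = 0.159155 · 1.989259 = 0.316600.

Rounded to 5 decimal places: ρ_sc(-0.207) ≈ 0.31660.


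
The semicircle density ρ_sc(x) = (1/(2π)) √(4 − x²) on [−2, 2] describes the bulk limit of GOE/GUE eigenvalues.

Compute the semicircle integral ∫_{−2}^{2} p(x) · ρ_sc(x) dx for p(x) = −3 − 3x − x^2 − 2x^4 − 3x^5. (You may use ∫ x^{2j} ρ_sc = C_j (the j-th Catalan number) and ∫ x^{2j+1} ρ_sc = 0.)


Write p(x) = Σ a_i x^i, split into monomials and integrate each against ρ_sc separately.
Using ∫ x^{2j} ρ_sc = C_j = (1/(j+1)) C(2j, j) (Catalan numbers) and ∫ x^{2j+1} ρ_sc = 0 (odd monomials vanish by symmetry):
  i = 0 (even): a_0 · C_{0} = -3 · 1 = -3
  i = 1 (odd): ∫ x^1 ρ_sc = 0 (vanishes)
  i = 2 (even): a_2 · C_{1} = -1 · 1 = -1
  i = 4 (even): a_4 · C_{2} = -2 · 2 = -4
  i = 5 (odd): ∫ x^5 ρ_sc = 0 (vanishes)

Summing the contributions: ∫_{−2}^{2} p(x) ρ_sc(x) dx = (-3) + (-1) + (-4) = -8.


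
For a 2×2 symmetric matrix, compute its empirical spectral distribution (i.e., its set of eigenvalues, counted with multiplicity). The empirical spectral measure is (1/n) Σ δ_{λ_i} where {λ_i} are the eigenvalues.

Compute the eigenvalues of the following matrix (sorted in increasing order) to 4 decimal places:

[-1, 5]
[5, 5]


Since M is real symmetric, both eigenvalues are real; they are the roots of det(λI − M) = λ² − (tr M) λ + det M.
tr M = -1 + 5 = 4.
det M = (-1)·5 − 5² = -5 − 25 = -30.
Characteristic polynomial: λ² − 4λ − 30 = 0.
Discriminant Δ = (tr M)² − 4·det M = 16 − (-120) = 136; √Δ = 11.661904.
λ = (tr M ± √Δ)/2 = (4 ± 11.661904)/2, giving (tr M − √Δ)/2 = -3.8310 and (tr M + √Δ)/2 = 7.8310.

Eigenvalues sorted in increasing order: [-3.8310, 7.8310].


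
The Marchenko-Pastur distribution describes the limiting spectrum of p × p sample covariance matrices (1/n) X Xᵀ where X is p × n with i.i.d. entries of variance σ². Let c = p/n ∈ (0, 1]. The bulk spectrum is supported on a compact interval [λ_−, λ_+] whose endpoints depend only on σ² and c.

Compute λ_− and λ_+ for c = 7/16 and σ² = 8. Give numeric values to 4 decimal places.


c = 7/16 = 0.437500; √c = 0.661438.
λ_− = σ² (1 − √c)² = 8 · (1 − 0.661438)² = 8 · (0.338562)² = 0.916995.
λ_+ = σ² (1 + √c)² = 8 · (1 + 0.661438)² = 8 · (1.661438)² = 22.083005.

Rounded to 4 decimal places: λ_− ≈ 0.9170, λ_+ ≈ 22.0830.


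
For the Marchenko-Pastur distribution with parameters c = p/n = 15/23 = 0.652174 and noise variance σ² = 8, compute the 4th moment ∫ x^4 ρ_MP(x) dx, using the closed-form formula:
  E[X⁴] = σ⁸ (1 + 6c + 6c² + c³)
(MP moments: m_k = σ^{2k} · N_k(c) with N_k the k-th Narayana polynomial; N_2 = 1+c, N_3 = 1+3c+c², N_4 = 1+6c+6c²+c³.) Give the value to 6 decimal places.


E[X⁴] = σ⁸ (1 + 6c + 6c² + c³) (fourth MP moment). With σ² = 8 (so σ⁸ = 4096) and c = 15/23 = 0.652174: E[X⁴] = 4096 · (1 + 6·0.652174 + 6·(0.652174)² + (0.652174)³) = 4096 · 7.742418.

So E[X^4] = 31712.944193.


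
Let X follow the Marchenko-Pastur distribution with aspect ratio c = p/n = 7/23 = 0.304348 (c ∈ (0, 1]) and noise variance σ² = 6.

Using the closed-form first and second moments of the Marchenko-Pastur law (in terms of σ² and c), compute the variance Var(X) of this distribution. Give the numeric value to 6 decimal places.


Recall the MP moments m_1 = E[X] = σ² and m_2 = E[X²] = σ⁴ (1 + c).
m_1 = E[X] = σ² = 6, so m_1² = 36.
m_2 = E[X²] = σ⁴ (1 + c) = 36 · (1 + 0.304348) = 36 · 1.304348 = 46.956522.
(Note m_2 − m_1² simplifies to c · σ⁴ = 0.304348 · 36.)

Var(X) = m_2 − m_1² = 46.956522 − 36 = 10.956522.


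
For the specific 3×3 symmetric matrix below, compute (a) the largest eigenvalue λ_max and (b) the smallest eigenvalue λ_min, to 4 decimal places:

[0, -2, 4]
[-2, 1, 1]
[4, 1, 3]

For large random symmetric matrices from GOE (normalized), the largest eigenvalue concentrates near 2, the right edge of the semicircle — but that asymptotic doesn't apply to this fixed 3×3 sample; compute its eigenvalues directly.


Since M is real symmetric, all three eigenvalues are real; they are the roots of det(λI − M) = λ³ − (tr M) λ² + s λ − det M, where s is the sum of the principal 2×2 minors.
tr M = 0 + 1 + 3 = 4.
s = (0·1 − (-2)²) + (0·3 − 4²) + (1·3 − 1²) = -4 + (-16) + 2 = -18.
det M (expand along row 1) = 0·2 − (-2)·(-10) + 4·(-6) = -44.
Characteristic polynomial: λ³ − 4λ² − 18λ + 44 = 0.
Substitute λ = y + (tr M)/3 = y + 1.333333 to remove the quadratic term: y³ + p·y + q = 0 with p = s − (tr M)²/3 = -23.333333 and q = −2(tr M)³/27 + (tr M)·s/3 − det M = 15.259259.
Three real roots ⇒ use the trigonometric (Viète) form: r = 2√(−p/3) = 5.577734, φ = arccos(3q/(p·r)) = arccos(-0.351739) = 1.930224 rad.
y_k = r·cos(φ/3 − 2πk/3) for k = 0, 1, 2 gives y = 4.462498, 0.666667, -5.129165.
λ_k = y_k + 1.333333 gives λ = 5.7958, 2.0000, -3.7958 (check: the sum is 4.0000 = tr M).

Hence λ_max = 5.7958 and λ_min = -3.7958.


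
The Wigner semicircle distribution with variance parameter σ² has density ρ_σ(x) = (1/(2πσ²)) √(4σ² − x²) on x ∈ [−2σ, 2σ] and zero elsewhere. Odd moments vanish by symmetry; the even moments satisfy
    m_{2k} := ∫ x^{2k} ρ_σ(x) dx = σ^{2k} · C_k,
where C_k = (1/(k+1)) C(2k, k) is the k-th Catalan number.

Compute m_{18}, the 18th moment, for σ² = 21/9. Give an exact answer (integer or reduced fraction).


By the scaled semicircle moment identity, m_{2k} = σ^{2k} · C_k with k = 9.
C_9 = (1/(k+1)) · C(2k, k) = (1/10) · C(18, 9) = (1/10) · 48620 = 4862.
σ^{2k} = (σ²)^k = (21/9)^9 = 40353607/19683.

Therefore m_{18} = σ^{18} · C_9 = (40353607/19683) · 4862 = 196199237234/19683.


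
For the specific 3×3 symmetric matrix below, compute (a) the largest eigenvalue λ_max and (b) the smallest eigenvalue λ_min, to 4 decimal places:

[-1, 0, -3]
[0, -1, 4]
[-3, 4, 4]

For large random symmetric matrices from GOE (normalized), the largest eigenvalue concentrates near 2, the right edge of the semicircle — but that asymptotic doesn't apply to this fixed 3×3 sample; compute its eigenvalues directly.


Since M is real symmetric, all three eigenvalues are real; they are the roots of det(λI − M) = λ³ − (tr M) λ² + s λ − det M, where s is the sum of the principal 2×2 minors.
tr M = -1 + (-1) + 4 = 2.
s = ((-1)·(-1) − 0²) + ((-1)·4 − (-3)²) + ((-1)·4 − 4²) = 1 + (-13) + (-20) = -32.
det M (expand along row 1) = (-1)·(-20) − 0·12 + (-3)·(-3) = 29.
Characteristic polynomial: λ³ − 2λ² − 32λ − 29 = 0.
Substitute λ = y + (tr M)/3 = y + 0.666667 to remove the quadratic term: y³ + p·y + q = 0 with p = s − (tr M)²/3 = -33.333333 and q = −2(tr M)³/27 + (tr M)·s/3 − det M = -50.925926.
Three real roots ⇒ use the trigonometric (Viète) form: r = 2√(−p/3) = 6.666667, φ = arccos(3q/(p·r)) = arccos(0.687500) = 0.812756 rad.
y_k = r·cos(φ/3 − 2πk/3) for k = 0, 1, 2 gives y = 6.423503, -1.666667, -4.756837.
λ_k = y_k + 0.666667 gives λ = 7.0902, -1.0000, -4.0902 (check: the sum is 2.0000 = tr M).

Hence λ_max = 7.0902 and λ_min = -4.0902.


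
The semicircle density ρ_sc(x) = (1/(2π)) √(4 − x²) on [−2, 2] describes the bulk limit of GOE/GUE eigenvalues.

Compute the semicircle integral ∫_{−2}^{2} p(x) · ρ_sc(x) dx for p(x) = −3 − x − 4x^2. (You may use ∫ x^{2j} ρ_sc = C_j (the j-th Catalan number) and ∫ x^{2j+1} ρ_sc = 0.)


Write p(x) = Σ a_i x^i, split into monomials and integrate each against ρ_sc separately.
Using ∫ x^{2j} ρ_sc = C_j = (1/(j+1)) C(2j, j) (Catalan numbers) and ∫ x^{2j+1} ρ_sc = 0 (odd monomials vanish by symmetry):
  i = 0 (even): a_0 · C_{0} = -3 · 1 = -3
  i = 1 (odd): ∫ x^1 ρ_sc = 0 (vanishes)
  i = 2 (even): a_2 · C_{1} = -4 · 1 = -4

Summing the contributions: ∫_{−2}^{2} p(x) ρ_sc(x) dx = (-3) + (-4) = -7.


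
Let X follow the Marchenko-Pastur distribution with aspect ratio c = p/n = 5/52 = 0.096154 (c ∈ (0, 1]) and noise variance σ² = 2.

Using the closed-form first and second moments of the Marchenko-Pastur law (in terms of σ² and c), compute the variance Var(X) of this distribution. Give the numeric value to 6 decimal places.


Recall the MP moments m_1 = E[X] = σ² and m_2 = E[X²] = σ⁴ (1 + c).
m_1 = E[X] = σ² = 2, so m_1² = 4.
m_2 = E[X²] = σ⁴ (1 + c) = 4 · (1 + 0.096154) = 4 · 1.096154 = 4.384615.
(Note m_2 − m_1² simplifies to c · σ⁴ = 0.096154 · 4.)

Var(X) = m_2 − m_1² = 4.384615 − 4 = 0.384615.


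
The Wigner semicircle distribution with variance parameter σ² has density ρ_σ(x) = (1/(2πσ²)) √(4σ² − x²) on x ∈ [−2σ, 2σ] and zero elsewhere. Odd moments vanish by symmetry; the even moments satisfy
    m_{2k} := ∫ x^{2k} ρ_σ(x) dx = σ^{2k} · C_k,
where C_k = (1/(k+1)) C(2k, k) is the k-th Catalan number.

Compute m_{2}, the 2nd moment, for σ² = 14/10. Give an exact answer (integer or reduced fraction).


By the scaled semicircle moment identity, m_{2k} = σ^{2k} · C_k with k = 1.
C_1 = (1/(k+1)) · C(2k, k) = (1/2) · C(2, 1) = (1/2) · 2 = 1.
σ^{2k} = (σ²)^k = (14/10)^1 = 7/5.

Therefore m_{2} = σ^{2} · C_1 = (7/5) · 1 = 7/5.


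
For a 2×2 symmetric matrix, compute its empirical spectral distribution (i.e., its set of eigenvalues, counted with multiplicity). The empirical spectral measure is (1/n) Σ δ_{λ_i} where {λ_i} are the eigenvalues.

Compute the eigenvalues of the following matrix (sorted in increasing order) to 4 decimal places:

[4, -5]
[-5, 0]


Since M is real symmetric, both eigenvalues are real; they are the roots of det(λI − M) = λ² − (tr M) λ + det M.
tr M = 4 + 0 = 4.
det M = 4·0 − (-5)² = 0 − 25 = -25.
Characteristic polynomial: λ² − 4λ − 25 = 0.
Discriminant Δ = (tr M)² − 4·det M = 16 − (-100) = 116; √Δ = 10.770330.
λ = (tr M ± √Δ)/2 = (4 ± 10.770330)/2, giving (tr M − √Δ)/2 = -3.3852 and (tr M + √Δ)/2 = 7.3852.

Eigenvalues sorted in increasing order: [-3.3852, 7.3852].


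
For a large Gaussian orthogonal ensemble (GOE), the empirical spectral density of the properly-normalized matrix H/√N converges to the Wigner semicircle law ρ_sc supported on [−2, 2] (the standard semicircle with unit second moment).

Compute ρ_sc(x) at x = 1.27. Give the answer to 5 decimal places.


ρ_sc(x) = (1/(2π)) √(4 − x²). With x = 1.27:
  4 − x² = 4 − (1.27)² = 4 − 1.612900 = 2.387100.
  √(4 − x²) = 1.545024.
  1/(2π) = 0.159155.
  ρ_sc(1.27) = 0.159155 · 1.545024 = 0.245898.

Rounded to 5 decimal places: ρ_sc(1.27) ≈ 0.24590.


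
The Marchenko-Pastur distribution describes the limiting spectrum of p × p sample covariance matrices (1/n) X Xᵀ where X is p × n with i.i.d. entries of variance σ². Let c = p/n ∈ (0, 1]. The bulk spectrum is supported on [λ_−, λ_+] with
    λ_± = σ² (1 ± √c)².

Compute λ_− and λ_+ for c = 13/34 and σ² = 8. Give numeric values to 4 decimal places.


c = 13/34 = 0.382353; √c = 0.618347.
λ_− = σ² (1 − √c)² = 8 · (1 − 0.618347)² = 8 · (0.381653)² = 1.165272.
λ_+ = σ² (1 + √c)² = 8 · (1 + 0.618347)² = 8 · (1.618347)² = 20.952375.

Rounded to 4 decimal places: λ_− ≈ 1.1653, λ_+ ≈ 20.9524.


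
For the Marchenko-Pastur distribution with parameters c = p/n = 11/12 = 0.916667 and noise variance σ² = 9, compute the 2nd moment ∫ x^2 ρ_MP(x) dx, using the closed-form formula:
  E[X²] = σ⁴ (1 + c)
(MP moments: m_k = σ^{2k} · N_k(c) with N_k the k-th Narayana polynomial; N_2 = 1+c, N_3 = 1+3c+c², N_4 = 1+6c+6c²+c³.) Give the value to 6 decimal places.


E[X²] = σ⁴ (1 + c) (second MP moment). With σ² = 9 (so σ⁴ = 81) and c = 11/12 = 0.916667: E[X²] = 81 · (1 + 0.916667) = 81 · 1.916667.

So E[X^2] = 155.250000.


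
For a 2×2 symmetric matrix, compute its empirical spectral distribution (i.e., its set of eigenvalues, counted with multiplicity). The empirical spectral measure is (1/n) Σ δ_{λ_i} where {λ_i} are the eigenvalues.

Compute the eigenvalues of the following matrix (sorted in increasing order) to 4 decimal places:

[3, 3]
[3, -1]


Since M is real symmetric, both eigenvalues are real; they are the roots of det(λI − M) = λ² − (tr M) λ + det M.
tr M = 3 + (-1) = 2.
det M = 3·(-1) − 3² = -3 − 9 = -12.
Characteristic polynomial: λ² − 2λ − 12 = 0.
Discriminant Δ = (tr M)² − 4·det M = 4 − (-48) = 52; √Δ = 7.211103.
λ = (tr M ± √Δ)/2 = (2 ± 7.211103)/2, giving (tr M − √Δ)/2 = -2.6056 and (tr M + √Δ)/2 = 4.6056.

Eigenvalues sorted in increasing order: [-2.6056, 4.6056].


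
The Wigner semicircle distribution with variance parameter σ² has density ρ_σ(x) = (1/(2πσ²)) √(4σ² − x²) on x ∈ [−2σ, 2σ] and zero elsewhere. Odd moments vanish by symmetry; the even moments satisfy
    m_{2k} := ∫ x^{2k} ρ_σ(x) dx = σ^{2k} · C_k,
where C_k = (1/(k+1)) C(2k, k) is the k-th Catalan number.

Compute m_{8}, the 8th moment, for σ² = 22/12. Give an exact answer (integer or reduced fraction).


By the scaled semicircle moment identity, m_{2k} = σ^{2k} · C_k with k = 4.
C_4 = (1/(k+1)) · C(2k, k) = (1/5) · C(8, 4) = (1/5) · 70 = 14.
σ^{2k} = (σ²)^k = (22/12)^4 = 14641/1296.

Therefore m_{8} = σ^{8} · C_4 = (14641/1296) · 14 = 102487/648.


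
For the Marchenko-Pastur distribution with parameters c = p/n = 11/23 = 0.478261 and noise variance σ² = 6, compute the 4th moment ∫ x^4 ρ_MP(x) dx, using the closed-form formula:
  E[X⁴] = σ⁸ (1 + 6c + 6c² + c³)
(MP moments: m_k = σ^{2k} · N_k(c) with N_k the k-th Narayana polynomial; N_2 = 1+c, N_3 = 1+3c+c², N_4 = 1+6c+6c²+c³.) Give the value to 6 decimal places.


E[X⁴] = σ⁸ (1 + 6c + 6c² + c³) (fourth MP moment). With σ² = 6 (so σ⁸ = 1296) and c = 11/23 = 0.478261: E[X⁴] = 1296 · (1 + 6·0.478261 + 6·(0.478261)² + (0.478261)³) = 1296 · 5.351360.

So E[X^4] = 6935.362867.


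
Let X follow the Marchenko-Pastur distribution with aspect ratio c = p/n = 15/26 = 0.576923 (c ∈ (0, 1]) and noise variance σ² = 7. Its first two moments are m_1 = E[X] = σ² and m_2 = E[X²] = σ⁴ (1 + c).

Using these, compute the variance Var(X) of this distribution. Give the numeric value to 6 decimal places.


m_1 = E[X] = σ² = 7, so m_1² = 49.
m_2 = E[X²] = σ⁴ (1 + c) = 49 · (1 + 0.576923) = 49 · 1.576923 = 77.269231.
(Note m_2 − m_1² simplifies to c · σ⁴ = 0.576923 · 49.)

Var(X) = m_2 − m_1² = 77.269231 − 49 = 28.269231.


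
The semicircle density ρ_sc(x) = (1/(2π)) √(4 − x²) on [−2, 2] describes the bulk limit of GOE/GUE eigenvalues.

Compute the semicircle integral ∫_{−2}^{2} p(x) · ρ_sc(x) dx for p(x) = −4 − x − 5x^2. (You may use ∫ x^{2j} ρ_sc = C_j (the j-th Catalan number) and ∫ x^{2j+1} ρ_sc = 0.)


Write p(x) = Σ a_i x^i, split into monomials and integrate each against ρ_sc separately.
Using ∫ x^{2j} ρ_sc = C_j = (1/(j+1)) C(2j, j) (Catalan numbers) and ∫ x^{2j+1} ρ_sc = 0 (odd monomials vanish by symmetry):
  i = 0 (even): a_0 · C_{0} = -4 · 1 = -4
  i = 1 (odd): ∫ x^1 ρ_sc = 0 (vanishes)
  i = 2 (even): a_2 · C_{1} = -5 · 1 = -5

Summing the contributions: ∫_{−2}^{2} p(x) ρ_sc(x) dx = (-4) + (-5) = -9.


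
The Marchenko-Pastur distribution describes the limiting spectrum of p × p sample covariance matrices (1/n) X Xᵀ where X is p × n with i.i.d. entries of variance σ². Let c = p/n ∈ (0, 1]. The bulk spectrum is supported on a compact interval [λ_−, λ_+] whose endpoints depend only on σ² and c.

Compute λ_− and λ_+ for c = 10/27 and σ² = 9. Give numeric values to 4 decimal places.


c = 10/27 = 0.370370; √c = 0.608581.
λ_− = σ² (1 − √c)² = 9 · (1 − 0.608581)² = 9 · (0.391419)² = 1.378882.
λ_+ = σ² (1 + √c)² = 9 · (1 + 0.608581)² = 9 · (1.608581)² = 23.287784.

Rounded to 4 decimal places: λ_− ≈ 1.3789, λ_+ ≈ 23.2878.


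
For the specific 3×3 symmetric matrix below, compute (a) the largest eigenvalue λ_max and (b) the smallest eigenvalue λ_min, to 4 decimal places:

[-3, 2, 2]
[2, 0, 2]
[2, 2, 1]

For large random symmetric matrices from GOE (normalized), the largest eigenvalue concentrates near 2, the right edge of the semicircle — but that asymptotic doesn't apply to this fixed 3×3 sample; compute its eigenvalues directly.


Since M is real symmetric, all three eigenvalues are real; they are the roots of det(λI − M) = λ³ − (tr M) λ² + s λ − det M, where s is the sum of the principal 2×2 minors.
tr M = -3 + 0 + 1 = -2.
s = ((-3)·0 − 2²) + ((-3)·1 − 2²) + (0·1 − 2²) = -4 + (-7) + (-4) = -15.
det M (expand along row 1) = (-3)·(-4) − 2·(-2) + 2·4 = 24.
Characteristic polynomial: λ³ + 2λ² − 15λ − 24 = 0.
Substitute λ = y + (tr M)/3 = y − 0.666667 to remove the quadratic term: y³ + p·y + q = 0 with p = s − (tr M)²/3 = -16.333333 and q = −2(tr M)³/27 + (tr M)·s/3 − det M = -13.407407.
Three real roots ⇒ use the trigonometric (Viète) form: r = 2√(−p/3) = 4.666667, φ = arccos(3q/(p·r)) = arccos(0.527697) = 1.014910 rad.
y_k = r·cos(φ/3 − 2πk/3) for k = 0, 1, 2 gives y = 4.402156, -0.859773, -3.542383.
λ_k = y_k − 0.666667 gives λ = 3.7355, -1.5264, -4.2090 (check: the sum is -2.0000 = tr M).

Hence λ_max = 3.7355 and λ_min = -4.2090.


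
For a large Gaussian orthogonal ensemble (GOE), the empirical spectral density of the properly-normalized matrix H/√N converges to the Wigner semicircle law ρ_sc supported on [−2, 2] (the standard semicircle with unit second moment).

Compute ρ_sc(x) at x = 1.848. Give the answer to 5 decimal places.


ρ_sc(x) = (1/(2π)) √(4 − x²). With x = 1.848:
  4 − x² = 4 − (1.848)² = 4 − 3.415104 = 0.584896.
  √(4 − x²) = 0.764785.
  1/(2π) = 0.159155.
  ρ_sc(1.848) = 0.159155 · 0.764785 = 0.121719.

Rounded to 5 decimal places: ρ_sc(1.848) ≈ 0.12172.


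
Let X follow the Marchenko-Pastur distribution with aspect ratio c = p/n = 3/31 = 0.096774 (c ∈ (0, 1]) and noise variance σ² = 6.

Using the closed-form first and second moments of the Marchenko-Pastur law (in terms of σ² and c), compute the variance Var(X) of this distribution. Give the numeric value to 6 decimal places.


Recall the MP moments m_1 = E[X] = σ² and m_2 = E[X²] = σ⁴ (1 + c).
m_1 = E[X] = σ² = 6, so m_1² = 36.
m_2 = E[X²] = σ⁴ (1 + c) = 36 · (1 + 0.096774) = 36 · 1.096774 = 39.483871.
(Note m_2 − m_1² simplifies to c · σ⁴ = 0.096774 · 36.)

Var(X) = m_2 − m_1² = 39.483871 − 36 = 3.483871.


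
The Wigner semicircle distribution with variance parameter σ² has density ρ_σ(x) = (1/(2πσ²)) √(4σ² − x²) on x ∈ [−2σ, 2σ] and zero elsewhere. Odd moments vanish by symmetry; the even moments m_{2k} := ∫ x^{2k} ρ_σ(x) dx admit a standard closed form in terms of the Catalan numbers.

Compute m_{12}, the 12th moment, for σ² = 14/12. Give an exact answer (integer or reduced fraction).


By the scaled semicircle moment identity, m_{2k} = σ^{2k} · C_k with k = 6.
C_6 = (1/(k+1)) · C(2k, k) = (1/7) · C(12, 6) = (1/7) · 924 = 132.
σ^{2k} = (σ²)^k = (14/12)^6 = 117649/46656.

Therefore m_{12} = σ^{12} · C_6 = (117649/46656) · 132 = 1294139/3888.


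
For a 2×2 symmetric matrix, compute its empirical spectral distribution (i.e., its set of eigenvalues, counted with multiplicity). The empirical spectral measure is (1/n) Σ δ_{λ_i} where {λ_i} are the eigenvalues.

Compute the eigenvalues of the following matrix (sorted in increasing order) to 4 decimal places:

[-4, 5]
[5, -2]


Since M is real symmetric, both eigenvalues are real; they are the roots of det(λI − M) = λ² − (tr M) λ + det M.
tr M = -4 + (-2) = -6.
det M = (-4)·(-2) − 5² = 8 − 25 = -17.
Characteristic polynomial: λ² + 6λ − 17 = 0.
Discriminant Δ = (tr M)² − 4·det M = 36 − (-68) = 104; √Δ = 10.198039.
λ = (tr M ± √Δ)/2 = (-6 ± 10.198039)/2, giving (tr M − √Δ)/2 = -8.0990 and (tr M + √Δ)/2 = 2.0990.

Eigenvalues sorted in increasing order: [-8.0990, 2.0990].


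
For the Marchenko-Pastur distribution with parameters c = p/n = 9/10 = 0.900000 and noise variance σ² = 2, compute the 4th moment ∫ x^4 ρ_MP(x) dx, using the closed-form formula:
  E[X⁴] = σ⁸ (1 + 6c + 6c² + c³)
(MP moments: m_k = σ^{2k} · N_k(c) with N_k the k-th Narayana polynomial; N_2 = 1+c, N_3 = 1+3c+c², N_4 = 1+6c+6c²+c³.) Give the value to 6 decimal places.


E[X⁴] = σ⁸ (1 + 6c + 6c² + c³) (fourth MP moment). With σ² = 2 (so σ⁸ = 16) and c = 9/10 = 0.900000: E[X⁴] = 16 · (1 + 6·0.900000 + 6·(0.900000)² + (0.900000)³) = 16 · 11.989000.

So E[X^4] = 191.824000.


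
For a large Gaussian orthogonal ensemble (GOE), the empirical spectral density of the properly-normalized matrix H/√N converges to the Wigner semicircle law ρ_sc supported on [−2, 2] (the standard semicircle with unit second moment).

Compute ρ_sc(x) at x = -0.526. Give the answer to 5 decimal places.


ρ_sc(x) = (1/(2π)) √(4 − x²). With x = -0.526:
  4 − x² = 4 − (-0.526)² = 4 − 0.276676 = 3.723324.
  √(4 − x²) = 1.929592.
  1/(2π) = 0.159155.
  ρ_sc(-0.526) = 0.159155 · 1.929592 = 0.307104.

Rounded to 5 decimal places: ρ_sc(-0.526) ≈ 0.30710.


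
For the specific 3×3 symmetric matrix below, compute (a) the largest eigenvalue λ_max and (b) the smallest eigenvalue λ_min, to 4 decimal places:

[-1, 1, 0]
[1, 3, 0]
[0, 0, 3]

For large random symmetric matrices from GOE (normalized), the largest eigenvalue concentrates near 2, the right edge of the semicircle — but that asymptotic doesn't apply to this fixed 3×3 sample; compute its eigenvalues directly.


Since M is real symmetric, all three eigenvalues are real; they are the roots of det(λI − M) = λ³ − (tr M) λ² + s λ − det M, where s is the sum of the principal 2×2 minors.
tr M = -1 + 3 + 3 = 5.
s = ((-1)·3 − 1²) + ((-1)·3 − 0²) + (3·3 − 0²) = -4 + (-3) + 9 = 2.
det M (expand along row 1) = (-1)·9 − 1·3 + 0·0 = -12.
Characteristic polynomial: λ³ − 5λ² + 2λ + 12 = 0.
Substitute λ = y + (tr M)/3 = y + 1.666667 to remove the quadratic term: y³ + p·y + q = 0 with p = s − (tr M)²/3 = -6.333333 and q = −2(tr M)³/27 + (tr M)·s/3 − det M = 6.074074.
Three real roots ⇒ use the trigonometric (Viète) form: r = 2√(−p/3) = 2.905933, φ = arccos(3q/(p·r)) = arccos(-0.990110) = 3.000835 rad.
y_k = r·cos(φ/3 − 2πk/3) for k = 0, 1, 2 gives y = 1.569401, 1.333333, -2.902735.
λ_k = y_k + 1.666667 gives λ = 3.2361, 3.0000, -1.2361 (check: the sum is 5.0000 = tr M).

Hence λ_max = 3.2361 and λ_min = -1.2361.


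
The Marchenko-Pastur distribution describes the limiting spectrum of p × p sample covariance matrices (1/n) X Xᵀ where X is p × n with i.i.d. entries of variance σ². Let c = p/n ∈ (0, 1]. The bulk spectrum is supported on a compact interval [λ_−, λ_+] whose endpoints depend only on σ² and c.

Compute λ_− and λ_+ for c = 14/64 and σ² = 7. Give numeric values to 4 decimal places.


c = 14/64 = 0.218750; √c = 0.467707.
λ_− = σ² (1 − √c)² = 7 · (1 − 0.467707)² = 7 · (0.532293)² = 1.983350.
λ_+ = σ² (1 + √c)² = 7 · (1 + 0.467707)² = 7 · (1.467707)² = 15.079150.

Rounded to 4 decimal places: λ_− ≈ 1.9833, λ_+ ≈ 15.0792.


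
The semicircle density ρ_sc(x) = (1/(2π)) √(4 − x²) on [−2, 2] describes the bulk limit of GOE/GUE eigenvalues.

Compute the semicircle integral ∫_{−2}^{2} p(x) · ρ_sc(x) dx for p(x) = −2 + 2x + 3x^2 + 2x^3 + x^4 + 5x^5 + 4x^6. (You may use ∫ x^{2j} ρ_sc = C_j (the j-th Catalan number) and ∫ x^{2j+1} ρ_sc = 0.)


Write p(x) = Σ a_i x^i, split into monomials and integrate each against ρ_sc separately.
Using ∫ x^{2j} ρ_sc = C_j = (1/(j+1)) C(2j, j) (Catalan numbers) and ∫ x^{2j+1} ρ_sc = 0 (odd monomials vanish by symmetry):
  i = 0 (even): a_0 · C_{0} = -2 · 1 = -2
  i = 1 (odd): ∫ x^1 ρ_sc = 0 (vanishes)
  i = 2 (even): a_2 · C_{1} = 3 · 1 = 3
  i = 3 (odd): ∫ x^3 ρ_sc = 0 (vanishes)
  i = 4 (even): a_4 · C_{2} = 1 · 2 = 2
  i = 5 (odd): ∫ x^5 ρ_sc = 0 (vanishes)
  i = 6 (even): a_6 · C_{3} = 4 · 5 = 20

Summing the contributions: ∫_{−2}^{2} p(x) ρ_sc(x) dx = (-2) + 3 + 2 + 20 = 23.


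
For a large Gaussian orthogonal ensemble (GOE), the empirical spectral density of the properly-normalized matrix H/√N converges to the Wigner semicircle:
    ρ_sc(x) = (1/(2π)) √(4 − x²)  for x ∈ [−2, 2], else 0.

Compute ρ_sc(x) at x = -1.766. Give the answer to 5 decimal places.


ρ_sc(x) = (1/(2π)) √(4 − x²). With x = -1.766:
  4 − x² = 4 − (-1.766)² = 4 − 3.118756 = 0.881244.
  √(4 − x²) = 0.938746.
  1/(2π) = 0.159155.
  ρ_sc(-1.766) = 0.159155 · 0.938746 = 0.149406.

Rounded to 5 decimal places: ρ_sc(-1.766) ≈ 0.14941.


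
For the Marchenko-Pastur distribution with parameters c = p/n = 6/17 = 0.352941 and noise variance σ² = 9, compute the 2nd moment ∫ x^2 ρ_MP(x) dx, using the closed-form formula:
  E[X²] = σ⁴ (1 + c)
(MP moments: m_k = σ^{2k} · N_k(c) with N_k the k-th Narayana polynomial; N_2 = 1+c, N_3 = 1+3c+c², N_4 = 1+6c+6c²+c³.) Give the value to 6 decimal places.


E[X²] = σ⁴ (1 + c) (second MP moment). With σ² = 9 (so σ⁴ = 81) and c = 6/17 = 0.352941: E[X²] = 81 · (1 + 0.352941) = 81 · 1.352941.

So E[X^2] = 109.588235.


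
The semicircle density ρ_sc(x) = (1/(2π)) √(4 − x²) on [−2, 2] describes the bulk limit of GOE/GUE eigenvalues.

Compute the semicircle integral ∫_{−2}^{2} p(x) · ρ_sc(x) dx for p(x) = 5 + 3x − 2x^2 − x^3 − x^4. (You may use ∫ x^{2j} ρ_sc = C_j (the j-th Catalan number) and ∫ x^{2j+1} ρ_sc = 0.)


Write p(x) = Σ a_i x^i, split into monomials and integrate each against ρ_sc separately.
Using ∫ x^{2j} ρ_sc = C_j = (1/(j+1)) C(2j, j) (Catalan numbers) and ∫ x^{2j+1} ρ_sc = 0 (odd monomials vanish by symmetry):
  i = 0 (even): a_0 · C_{0} = 5 · 1 = 5
  i = 1 (odd): ∫ x^1 ρ_sc = 0 (vanishes)
  i = 2 (even): a_2 · C_{1} = -2 · 1 = -2
  i = 3 (odd): ∫ x^3 ρ_sc = 0 (vanishes)
  i = 4 (even): a_4 · C_{2} = -1 · 2 = -2

Summing the contributions: ∫_{−2}^{2} p(x) ρ_sc(x) dx = 5 + (-2) + (-2) = 1.


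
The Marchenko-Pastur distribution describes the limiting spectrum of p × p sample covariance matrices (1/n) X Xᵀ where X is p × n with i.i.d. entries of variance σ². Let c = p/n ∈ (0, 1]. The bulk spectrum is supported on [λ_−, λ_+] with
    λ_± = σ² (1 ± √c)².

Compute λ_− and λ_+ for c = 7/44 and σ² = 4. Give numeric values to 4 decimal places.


c = 7/44 = 0.159091; √c = 0.398862.
λ_− = σ² (1 − √c)² = 4 · (1 − 0.398862)² = 4 · (0.601138)² = 1.445467.
λ_+ = σ² (1 + √c)² = 4 · (1 + 0.398862)² = 4 · (1.398862)² = 7.827260.

Rounded to 4 decimal places: λ_− ≈ 1.4455, λ_+ ≈ 7.8273.


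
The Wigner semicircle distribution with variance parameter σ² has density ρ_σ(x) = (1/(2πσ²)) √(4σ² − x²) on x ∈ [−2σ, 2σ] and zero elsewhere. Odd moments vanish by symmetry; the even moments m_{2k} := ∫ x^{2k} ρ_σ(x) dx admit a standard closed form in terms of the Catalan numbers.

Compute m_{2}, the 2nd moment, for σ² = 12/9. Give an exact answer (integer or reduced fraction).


By the scaled semicircle moment identity, m_{2k} = σ^{2k} · C_k with k = 1.
C_1 = (1/(k+1)) · C(2k, k) = (1/2) · C(2, 1) = (1/2) · 2 = 1.
σ^{2k} = (σ²)^k = (12/9)^1 = 4/3.

Therefore m_{2} = σ^{2} · C_1 = (4/3) · 1 = 4/3.


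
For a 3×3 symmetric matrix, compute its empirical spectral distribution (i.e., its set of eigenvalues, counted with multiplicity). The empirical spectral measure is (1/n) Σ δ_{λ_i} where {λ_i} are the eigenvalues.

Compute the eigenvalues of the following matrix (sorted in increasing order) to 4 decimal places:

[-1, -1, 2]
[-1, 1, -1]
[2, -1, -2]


Since M is real symmetric, all three eigenvalues are real; they are the roots of det(λI − M) = λ³ − (tr M) λ² + s λ − det M, where s is the sum of the principal 2×2 minors.
tr M = -1 + 1 + (-2) = -2.
s = ((-1)·1 − (-1)²) + ((-1)·(-2) − 2²) + (1·(-2) − (-1)²) = -2 + (-2) + (-3) = -7.
det M (expand along row 1) = (-1)·(-3) − (-1)·4 + 2·(-1) = 5.
Characteristic polynomial: λ³ + 2λ² − 7λ − 5 = 0.
Substitute λ = y + (tr M)/3 = y − 0.666667 to remove the quadratic term: y³ + p·y + q = 0 with p = s − (tr M)²/3 = -8.333333 and q = −2(tr M)³/27 + (tr M)·s/3 − det M = 0.259259.
Three real roots ⇒ use the trigonometric (Viète) form: r = 2√(−p/3) = 3.333333, φ = arccos(3q/(p·r)) = arccos(-0.028000) = 1.598800 rad.
y_k = r·cos(φ/3 − 2πk/3) for k = 0, 1, 2 gives y = 2.871068, 0.031115, -2.902183.
λ_k = y_k − 0.666667 gives λ = 2.2044, -0.6356, -3.5688 (check: the sum is -2.0000 = tr M).

Eigenvalues sorted in increasing order: [-3.5688, -0.6356, 2.2044].


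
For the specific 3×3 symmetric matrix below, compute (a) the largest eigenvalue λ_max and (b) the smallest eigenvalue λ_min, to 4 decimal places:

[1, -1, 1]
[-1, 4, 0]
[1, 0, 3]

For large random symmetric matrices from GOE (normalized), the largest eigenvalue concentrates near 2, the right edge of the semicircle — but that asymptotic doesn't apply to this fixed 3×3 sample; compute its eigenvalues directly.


Since M is real symmetric, all three eigenvalues are real; they are the roots of det(λI − M) = λ³ − (tr M) λ² + s λ − det M, where s is the sum of the principal 2×2 minors.
tr M = 1 + 4 + 3 = 8.
s = (1·4 − (-1)²) + (1·3 − 1²) + (4·3 − 0²) = 3 + 2 + 12 = 17.
det M (expand along row 1) = 1·12 − (-1)·(-3) + 1·(-4) = 5.
Characteristic polynomial: λ³ − 8λ² + 17λ − 5 = 0.
Substitute λ = y + (tr M)/3 = y + 2.666667 to remove the quadratic term: y³ + p·y + q = 0 with p = s − (tr M)²/3 = -4.333333 and q = −2(tr M)³/27 + (tr M)·s/3 − det M = 2.407407.
Three real roots ⇒ use the trigonometric (Viète) form: r = 2√(−p/3) = 2.403701, φ = arccos(3q/(p·r)) = arccos(-0.693375) = 2.336959 rad.
y_k = r·cos(φ/3 − 2πk/3) for k = 0, 1, 2 gives y = 1.710536, 0.607224, -2.317760.
λ_k = y_k + 2.666667 gives λ = 4.3772, 3.2739, 0.3489 (check: the sum is 8.0000 = tr M).

Hence λ_max = 4.3772 and λ_min = 0.3489.


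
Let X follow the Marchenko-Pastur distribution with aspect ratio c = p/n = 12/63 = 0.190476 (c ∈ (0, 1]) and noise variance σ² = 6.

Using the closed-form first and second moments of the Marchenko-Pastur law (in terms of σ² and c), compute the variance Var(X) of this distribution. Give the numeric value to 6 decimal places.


Recall the MP moments m_1 = E[X] = σ² and m_2 = E[X²] = σ⁴ (1 + c).
m_1 = E[X] = σ² = 6, so m_1² = 36.
m_2 = E[X²] = σ⁴ (1 + c) = 36 · (1 + 0.190476) = 36 · 1.190476 = 42.857143.
(Note m_2 − m_1² simplifies to c · σ⁴ = 0.190476 · 36.)

Var(X) = m_2 − m_1² = 42.857143 − 36 = 6.857143.


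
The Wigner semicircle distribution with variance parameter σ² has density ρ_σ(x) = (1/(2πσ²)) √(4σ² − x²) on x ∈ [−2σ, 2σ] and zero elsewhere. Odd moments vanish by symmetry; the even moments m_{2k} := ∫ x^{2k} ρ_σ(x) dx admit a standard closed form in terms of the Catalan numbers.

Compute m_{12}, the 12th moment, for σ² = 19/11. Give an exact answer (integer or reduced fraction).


By the scaled semicircle moment identity, m_{2k} = σ^{2k} · C_k with k = 6.
C_6 = (1/(k+1)) · C(2k, k) = (1/7) · C(12, 6) = (1/7) · 924 = 132.
σ^{2k} = (σ²)^k = (19/11)^6 = 47045881/1771561.

Therefore m_{12} = σ^{12} · C_6 = (47045881/1771561) · 132 = 564550572/161051.


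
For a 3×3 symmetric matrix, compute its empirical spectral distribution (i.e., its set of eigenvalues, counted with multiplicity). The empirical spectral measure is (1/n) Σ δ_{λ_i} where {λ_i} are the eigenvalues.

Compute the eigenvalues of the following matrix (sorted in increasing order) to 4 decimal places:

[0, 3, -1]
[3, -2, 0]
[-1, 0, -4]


Since M is real symmetric, all three eigenvalues are real; they are the roots of det(λI − M) = λ³ − (tr M) λ² + s λ − det M, where s is the sum of the principal 2×2 minors.
tr M = 0 + (-2) + (-4) = -6.
s = (0·(-2) − 3²) + (0·(-4) − (-1)²) + ((-2)·(-4) − 0²) = -9 + (-1) + 8 = -2.
det M (expand along row 1) = 0·8 − 3·(-12) + (-1)·(-2) = 38.
Characteristic polynomial: λ³ + 6λ² − 2λ − 38 = 0.
Substitute λ = y + (tr M)/3 = y − 2.000000 to remove the quadratic term: y³ + p·y + q = 0 with p = s − (tr M)²/3 = -14.000000 and q = −2(tr M)³/27 + (tr M)·s/3 − det M = -18.000000.
Three real roots ⇒ use the trigonometric (Viète) form: r = 2√(−p/3) = 4.320494, φ = arccos(3q/(p·r)) = arccos(0.892755) = 0.467373 rad.
y_k = r·cos(φ/3 − 2πk/3) for k = 0, 1, 2 gives y = 4.268169, -1.553523, -2.714645.
λ_k = y_k − 2.000000 gives λ = 2.2682, -3.5535, -4.7146 (check: the sum is -6.0000 = tr M).

Eigenvalues sorted in increasing order: [-4.7146, -3.5535, 2.2682].


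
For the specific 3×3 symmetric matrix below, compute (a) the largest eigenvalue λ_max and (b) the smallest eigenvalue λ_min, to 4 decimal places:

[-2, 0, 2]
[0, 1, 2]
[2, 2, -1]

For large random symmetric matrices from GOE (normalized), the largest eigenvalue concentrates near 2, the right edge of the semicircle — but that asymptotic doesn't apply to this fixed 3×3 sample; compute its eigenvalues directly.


Since M is real symmetric, all three eigenvalues are real; they are the roots of det(λI − M) = λ³ − (tr M) λ² + s λ − det M, where s is the sum of the principal 2×2 minors.
tr M = -2 + 1 + (-1) = -2.
s = ((-2)·1 − 0²) + ((-2)·(-1) − 2²) + (1·(-1) − 2²) = -2 + (-2) + (-5) = -9.
det M (expand along row 1) = (-2)·(-5) − 0·(-4) + 2·(-2) = 6.
Characteristic polynomial: λ³ + 2λ² − 9λ − 6 = 0.
Substitute λ = y + (tr M)/3 = y − 0.666667 to remove the quadratic term: y³ + p·y + q = 0 with p = s − (tr M)²/3 = -10.333333 and q = −2(tr M)³/27 + (tr M)·s/3 − det M = 0.592593.
Three real roots ⇒ use the trigonometric (Viète) form: r = 2√(−p/3) = 3.711843, φ = arccos(3q/(p·r)) = arccos(-0.046350) = 1.617163 rad.
y_k = r·cos(φ/3 − 2πk/3) for k = 0, 1, 2 gives y = 3.185483, 0.057366, -3.242849.
λ_k = y_k − 0.666667 gives λ = 2.5188, -0.6093, -3.9095 (check: the sum is -2.0000 = tr M).

Hence λ_max = 2.5188 and λ_min = -3.9095.
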